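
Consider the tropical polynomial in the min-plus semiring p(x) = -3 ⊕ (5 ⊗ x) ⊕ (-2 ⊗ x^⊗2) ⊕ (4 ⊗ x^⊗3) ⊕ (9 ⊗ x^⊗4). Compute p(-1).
p(-1) = -4

A tropical monomial a ⊗ x^⊗i evaluates to a + i · x. Evaluating each term at x = -1:
  Term 0 contributes -3 + 0 · -1 = -3
  Term 1 contributes 5 + 1 · -1 = 4
  Term 2 contributes -2 + 2 · -1 = -4
  Term 3 contributes 4 + 3 · -1 = 1
  Term 4 contributes 9 + 4 · -1 = 5
p(-1) = ⊕ of these = min[-3, 4, -4, 1, 5] = -4.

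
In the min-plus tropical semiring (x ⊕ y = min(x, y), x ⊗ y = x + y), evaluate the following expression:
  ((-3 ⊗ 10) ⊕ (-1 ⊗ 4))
((-3 ⊗ 10) ⊕ (-1 ⊗ 4)) = 3

Expand innermost to outermost. Recall ⊕ takes the minimum of its arguments and ⊗ takes their sum. Working out the expression ((-3 ⊗ 10) ⊕ (-1 ⊗ 4)) gives 3.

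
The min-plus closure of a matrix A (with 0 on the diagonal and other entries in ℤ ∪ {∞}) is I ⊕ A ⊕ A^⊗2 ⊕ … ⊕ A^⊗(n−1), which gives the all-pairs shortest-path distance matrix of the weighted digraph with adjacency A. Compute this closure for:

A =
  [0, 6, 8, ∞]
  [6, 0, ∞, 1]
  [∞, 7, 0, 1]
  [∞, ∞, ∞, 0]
Closure =
  [0, 6, 8, 7]
  [6, 0, 14, 1]
  [13, 7, 0, 1]
  [∞, ∞, ∞, 0]

This is the Floyd-Warshall all-pairs shortest-path computation. For each intermediate vertex k = 0, 1, …, 3, update dist[i][j] ← min(dist[i][j], dist[i][k] + dist[k][j]). The final matrix gives, for each (i, j), the minimum total weight of any directed path from i to j (possibly empty when i = j).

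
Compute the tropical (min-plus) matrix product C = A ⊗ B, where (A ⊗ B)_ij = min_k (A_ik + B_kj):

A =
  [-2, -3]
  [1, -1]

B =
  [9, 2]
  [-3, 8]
A ⊗ B =
  [-6, 0]
  [-4, 3]

Apply the min-plus product entry-by-entry:
  C[0][0] = min over k of (A[0][0] + B[0][0] = -2 + 9 = 7, A[0][1] + B[1][0] = -3 + -3 = -6) = -6 (attained at k = 1)
  C[0][1] = min over k of (A[0][0] + B[0][1] = -2 + 2 = 0, A[0][1] + B[1][1] = -3 + 8 = 5) = 0 (attained at k = 0)
  C[1][0] = min over k of (A[1][0] + B[0][0] = 1 + 9 = 10, A[1][1] + B[1][0] = -1 + -3 = -4) = -4 (attained at k = 1)
  C[1][1] = min over k of (A[1][0] + B[0][1] = 1 + 2 = 3, A[1][1] + B[1][1] = -1 + 8 = 7) = 3 (attained at k = 0)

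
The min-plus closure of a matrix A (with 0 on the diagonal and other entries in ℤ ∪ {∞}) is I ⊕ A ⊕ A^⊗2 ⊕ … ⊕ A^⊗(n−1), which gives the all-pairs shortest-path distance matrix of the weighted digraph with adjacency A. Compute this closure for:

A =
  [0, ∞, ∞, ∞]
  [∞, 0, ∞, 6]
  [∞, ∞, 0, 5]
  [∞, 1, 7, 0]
Closure =
  [0, ∞, ∞, ∞]
  [∞, 0, 13, 6]
  [∞, 6, 0, 5]
  [∞, 1, 7, 0]

This is the Floyd-Warshall all-pairs shortest-path computation. For each intermediate vertex k = 0, 1, …, 3, update dist[i][j] ← min(dist[i][j], dist[i][k] + dist[k][j]). The final matrix gives, for each (i, j), the minimum total weight of any directed path from i to j (possibly empty when i = j).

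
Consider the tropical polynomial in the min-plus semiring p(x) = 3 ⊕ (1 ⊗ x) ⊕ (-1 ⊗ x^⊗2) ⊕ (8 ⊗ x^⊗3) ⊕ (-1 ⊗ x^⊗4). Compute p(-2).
p(-2) = -9

A tropical monomial a ⊗ x^⊗i evaluates to a + i · x. Evaluating each term at x = -2:
  Term 0 contributes 3 + 0 · -2 = 3
  Term 1 contributes 1 + 1 · -2 = -1
  Term 2 contributes -1 + 2 · -2 = -5
  Term 3 contributes 8 + 3 · -2 = 2
  Term 4 contributes -1 + 4 · -2 = -9
p(-2) = ⊕ of these = min[3, -1, -5, 2, -9] = -9.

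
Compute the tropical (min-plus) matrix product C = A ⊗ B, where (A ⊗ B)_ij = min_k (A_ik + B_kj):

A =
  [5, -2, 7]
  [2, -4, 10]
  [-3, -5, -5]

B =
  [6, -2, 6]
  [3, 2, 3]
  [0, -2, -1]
A ⊗ B =
  [1, 0, 1]
  [-1, -2, -1]
  [-5, -7, -6]

Apply the min-plus product entry-by-entry:
  C[0][0] = min over k of (A[0][0] + B[0][0] = 5 + 6 = 11, A[0][1] + B[1][0] = -2 + 3 = 1, A[0][2] + B[2][0] = 7 + 0 = 7) = 1 (attained at k = 1)
  C[0][1] = min over k of (A[0][0] + B[0][1] = 5 + -2 = 3, A[0][1] + B[1][1] = -2 + 2 = 0, A[0][2] + B[2][1] = 7 + -2 = 5) = 0 (attained at k = 1)
  C[0][2] = min over k of (A[0][0] + B[0][2] = 5 + 6 = 11, A[0][1] + B[1][2] = -2 + 3 = 1, A[0][2] + B[2][2] = 7 + -1 = 6) = 1 (attained at k = 1)
  C[1][0] = min over k of (A[1][0] + B[0][0] = 2 + 6 = 8, A[1][1] + B[1][0] = -4 + 3 = -1, A[1][2] + B[2][0] = 10 + 0 = 10) = -1 (attained at k = 1)
  C[1][1] = min over k of (A[1][0] + B[0][1] = 2 + -2 = 0, A[1][1] + B[1][1] = -4 + 2 = -2, A[1][2] + B[2][1] = 10 + -2 = 8) = -2 (attained at k = 1)
  C[1][2] = min over k of (A[1][0] + B[0][2] = 2 + 6 = 8, A[1][1] + B[1][2] = -4 + 3 = -1, A[1][2] + B[2][2] = 10 + -1 = 9) = -1 (attained at k = 1)
  C[2][0] = min over k of (A[2][0] + B[0][0] = -3 + 6 = 3, A[2][1] + B[1][0] = -5 + 3 = -2, A[2][2] + B[2][0] = -5 + 0 = -5) = -5 (attained at k = 2)
  C[2][1] = min over k of (A[2][0] + B[0][1] = -3 + -2 = -5, A[2][1] + B[1][1] = -5 + 2 = -3, A[2][2] + B[2][1] = -5 + -2 = -7) = -7 (attained at k = 2)
  C[2][2] = min over k of (A[2][0] + B[0][2] = -3 + 6 = 3, A[2][1] + B[1][2] = -5 + 3 = -2, A[2][2] + B[2][2] = -5 + -1 = -6) = -6 (attained at k = 2)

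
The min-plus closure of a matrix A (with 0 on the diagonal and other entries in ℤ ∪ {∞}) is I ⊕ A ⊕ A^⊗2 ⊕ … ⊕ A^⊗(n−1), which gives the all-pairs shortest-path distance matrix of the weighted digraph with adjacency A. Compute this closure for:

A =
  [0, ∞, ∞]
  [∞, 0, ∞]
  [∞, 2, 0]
Closure =
  [0, ∞, ∞]
  [∞, 0, ∞]
  [∞, 2, 0]

This is the Floyd-Warshall all-pairs shortest-path computation. For each intermediate vertex k = 0, 1, …, 2, update dist[i][j] ← min(dist[i][j], dist[i][k] + dist[k][j]). The final matrix gives, for each (i, j), the minimum total weight of any directed path from i to j (possibly empty when i = j).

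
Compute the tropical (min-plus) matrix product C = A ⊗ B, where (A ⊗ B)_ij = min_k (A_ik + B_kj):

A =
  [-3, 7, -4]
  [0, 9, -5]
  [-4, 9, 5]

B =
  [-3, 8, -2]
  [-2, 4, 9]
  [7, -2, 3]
A ⊗ B =
  [-6, -6, -5]
  [-3, -7, -2]
  [-7, 3, -6]

Apply the min-plus product entry-by-entry:
  C[0][0] = min over k of (A[0][0] + B[0][0] = -3 + -3 = -6, A[0][1] + B[1][0] = 7 + -2 = 5, A[0][2] + B[2][0] = -4 + 7 = 3) = -6 (attained at k = 0)
  C[0][1] = min over k of (A[0][0] + B[0][1] = -3 + 8 = 5, A[0][1] + B[1][1] = 7 + 4 = 11, A[0][2] + B[2][1] = -4 + -2 = -6) = -6 (attained at k = 2)
  C[0][2] = min over k of (A[0][0] + B[0][2] = -3 + -2 = -5, A[0][1] + B[1][2] = 7 + 9 = 16, A[0][2] + B[2][2] = -4 + 3 = -1) = -5 (attained at k = 0)
  C[1][0] = min over k of (A[1][0] + B[0][0] = 0 + -3 = -3, A[1][1] + B[1][0] = 9 + -2 = 7, A[1][2] + B[2][0] = -5 + 7 = 2) = -3 (attained at k = 0)
  C[1][1] = min over k of (A[1][0] + B[0][1] = 0 + 8 = 8, A[1][1] + B[1][1] = 9 + 4 = 13, A[1][2] + B[2][1] = -5 + -2 = -7) = -7 (attained at k = 2)
  C[1][2] = min over k of (A[1][0] + B[0][2] = 0 + -2 = -2, A[1][1] + B[1][2] = 9 + 9 = 18, A[1][2] + B[2][2] = -5 + 3 = -2) = -2 (attained at k = 0)
  C[2][0] = min over k of (A[2][0] + B[0][0] = -4 + -3 = -7, A[2][1] + B[1][0] = 9 + -2 = 7, A[2][2] + B[2][0] = 5 + 7 = 12) = -7 (attained at k = 0)
  C[2][1] = min over k of (A[2][0] + B[0][1] = -4 + 8 = 4, A[2][1] + B[1][1] = 9 + 4 = 13, A[2][2] + B[2][1] = 5 + -2 = 3) = 3 (attained at k = 2)
  C[2][2] = min over k of (A[2][0] + B[0][2] = -4 + -2 = -6, A[2][1] + B[1][2] = 9 + 9 = 18, A[2][2] + B[2][2] = 5 + 3 = 8) = -6 (attained at k = 0)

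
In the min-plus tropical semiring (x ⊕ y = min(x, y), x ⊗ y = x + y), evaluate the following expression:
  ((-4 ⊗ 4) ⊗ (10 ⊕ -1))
((-4 ⊗ 4) ⊗ (10 ⊕ -1)) = -1

Expand innermost to outermost. Recall ⊕ takes the minimum of its arguments and ⊗ takes their sum. Working out the expression ((-4 ⊗ 4) ⊗ (10 ⊕ -1)) gives -1.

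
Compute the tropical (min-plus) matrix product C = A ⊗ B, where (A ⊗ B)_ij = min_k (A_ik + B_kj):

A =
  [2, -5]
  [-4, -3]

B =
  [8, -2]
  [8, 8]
A ⊗ B =
  [3, 0]
  [4, -6]

Apply the min-plus product entry-by-entry:
  C[0][0] = min over k of (A[0][0] + B[0][0] = 2 + 8 = 10, A[0][1] + B[1][0] = -5 + 8 = 3) = 3 (attained at k = 1)
  C[0][1] = min over k of (A[0][0] + B[0][1] = 2 + -2 = 0, A[0][1] + B[1][1] = -5 + 8 = 3) = 0 (attained at k = 0)
  C[1][0] = min over k of (A[1][0] + B[0][0] = -4 + 8 = 4, A[1][1] + B[1][0] = -3 + 8 = 5) = 4 (attained at k = 0)
  C[1][1] = min over k of (A[1][0] + B[0][1] = -4 + -2 = -6, A[1][1] + B[1][1] = -3 + 8 = 5) = -6 (attained at k = 0)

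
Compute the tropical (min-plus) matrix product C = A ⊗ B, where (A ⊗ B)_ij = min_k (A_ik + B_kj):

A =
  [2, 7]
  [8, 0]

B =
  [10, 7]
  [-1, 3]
A ⊗ B =
  [6, 9]
  [-1, 3]

Apply the min-plus product entry-by-entry:
  C[0][0] = min over k of (A[0][0] + B[0][0] = 2 + 10 = 12, A[0][1] + B[1][0] = 7 + -1 = 6) = 6 (attained at k = 1)
  C[0][1] = min over k of (A[0][0] + B[0][1] = 2 + 7 = 9, A[0][1] + B[1][1] = 7 + 3 = 10) = 9 (attained at k = 0)
  C[1][0] = min over k of (A[1][0] + B[0][0] = 8 + 10 = 18, A[1][1] + B[1][0] = 0 + -1 = -1) = -1 (attained at k = 1)
  C[1][1] = min over k of (A[1][0] + B[0][1] = 8 + 7 = 15, A[1][1] + B[1][1] = 0 + 3 = 3) = 3 (attained at k = 1)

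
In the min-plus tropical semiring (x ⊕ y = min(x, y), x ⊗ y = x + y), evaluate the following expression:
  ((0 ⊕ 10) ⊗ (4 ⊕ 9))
((0 ⊕ 10) ⊗ (4 ⊕ 9)) = 4

Expand innermost to outermost. Recall ⊕ takes the minimum of its arguments and ⊗ takes their sum. Working out the expression ((0 ⊕ 10) ⊗ (4 ⊕ 9)) gives 4.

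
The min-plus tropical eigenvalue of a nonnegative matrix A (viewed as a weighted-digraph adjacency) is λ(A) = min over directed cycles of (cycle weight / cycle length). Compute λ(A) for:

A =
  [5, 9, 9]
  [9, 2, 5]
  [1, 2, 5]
λ(A) = 2

Enumerate directed cycles and compute their means (weight / length). Sample:
  cycle 0 → 0: weight = 5, length = 1, mean = 5/1 ≈ 5.000
  cycle 1 → 1: weight = 2, length = 1, mean = 2/1 ≈ 2.000
  cycle 2 → 2: weight = 5, length = 1, mean = 5/1 ≈ 5.000
  cycle 0 → 1 → 0: weight = 18, length = 2, mean = 18/2 ≈ 9.000
  cycle 0 → 2 → 0: weight = 10, length = 2, mean = 10/2 ≈ 5.000
  cycle 1 → 0 → 1: weight = 18, length = 2, mean = 18/2 ≈ 9.000
Minimum mean = 2.000, attained e.g. along the cycle 1 → 1 with weight 2 and length 1. So λ(A) = 2/1 = 2.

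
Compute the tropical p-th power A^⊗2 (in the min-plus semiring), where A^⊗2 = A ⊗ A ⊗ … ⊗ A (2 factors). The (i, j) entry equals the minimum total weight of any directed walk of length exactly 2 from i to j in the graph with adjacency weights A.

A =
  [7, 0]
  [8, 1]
A^⊗2 =
  [8, 1]
  [9, 2]

Each entry (A^⊗2)_ij equals the minimum over all length-2 walks i = v_0 → v_1 → … → v_2 = j of Σ_t A[v_t][v_{t+1}]. For example, for (i, j) = (0, 1) we minimise over 2 possible intermediate vertex sequences; the minimum is 1, attained along the walk 0 → 1 → 1.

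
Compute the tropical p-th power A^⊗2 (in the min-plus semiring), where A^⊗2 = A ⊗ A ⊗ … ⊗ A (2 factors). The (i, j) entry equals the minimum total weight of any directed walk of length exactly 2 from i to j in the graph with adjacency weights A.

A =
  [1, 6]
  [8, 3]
A^⊗2 =
  [2, 7]
  [9, 6]

Each entry (A^⊗2)_ij equals the minimum over all length-2 walks i = v_0 → v_1 → … → v_2 = j of Σ_t A[v_t][v_{t+1}]. For example, for (i, j) = (0, 1) we minimise over 2 possible intermediate vertex sequences; the minimum is 7, attained along the walk 0 → 0 → 1.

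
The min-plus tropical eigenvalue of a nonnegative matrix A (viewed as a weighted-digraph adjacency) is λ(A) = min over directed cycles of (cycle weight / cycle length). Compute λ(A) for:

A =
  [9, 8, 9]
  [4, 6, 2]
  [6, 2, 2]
λ(A) = 2

Enumerate directed cycles and compute their means (weight / length). Sample:
  cycle 0 → 0: weight = 9, length = 1, mean = 9/1 ≈ 9.000
  cycle 1 → 1: weight = 6, length = 1, mean = 6/1 ≈ 6.000
  cycle 2 → 2: weight = 2, length = 1, mean = 2/1 ≈ 2.000
  cycle 0 → 1 → 0: weight = 12, length = 2, mean = 12/2 ≈ 6.000
  cycle 0 → 2 → 0: weight = 15, length = 2, mean = 15/2 ≈ 7.500
  cycle 1 → 0 → 1: weight = 12, length = 2, mean = 12/2 ≈ 6.000
Minimum mean = 2.000, attained e.g. along the cycle 2 → 2 with weight 2 and length 1. So λ(A) = 2/1 = 2.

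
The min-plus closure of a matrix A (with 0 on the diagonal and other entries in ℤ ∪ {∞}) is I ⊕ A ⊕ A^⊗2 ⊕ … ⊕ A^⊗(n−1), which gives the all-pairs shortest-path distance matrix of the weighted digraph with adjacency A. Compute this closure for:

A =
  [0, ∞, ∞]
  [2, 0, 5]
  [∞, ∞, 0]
Closure =
  [0, ∞, ∞]
  [2, 0, 5]
  [∞, ∞, 0]

This is the Floyd-Warshall all-pairs shortest-path computation. For each intermediate vertex k = 0, 1, …, 2, update dist[i][j] ← min(dist[i][j], dist[i][k] + dist[k][j]). The final matrix gives, for each (i, j), the minimum total weight of any directed path from i to j (possibly empty when i = j).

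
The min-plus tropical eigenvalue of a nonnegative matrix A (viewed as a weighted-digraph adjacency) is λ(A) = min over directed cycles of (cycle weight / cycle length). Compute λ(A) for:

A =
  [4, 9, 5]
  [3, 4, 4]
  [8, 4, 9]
λ(A) = 4

Enumerate directed cycles and compute their means (weight / length). Sample:
  cycle 0 → 0: weight = 4, length = 1, mean = 4/1 ≈ 4.000
  cycle 1 → 1: weight = 4, length = 1, mean = 4/1 ≈ 4.000
  cycle 2 → 2: weight = 9, length = 1, mean = 9/1 ≈ 9.000
  cycle 0 → 1 → 0: weight = 12, length = 2, mean = 12/2 ≈ 6.000
  cycle 0 → 2 → 0: weight = 13, length = 2, mean = 13/2 ≈ 6.500
  cycle 1 → 0 → 1: weight = 12, length = 2, mean = 12/2 ≈ 6.000
Minimum mean = 4.000, attained e.g. along the cycle 0 → 0 with weight 4 and length 1. So λ(A) = 4/1 = 4.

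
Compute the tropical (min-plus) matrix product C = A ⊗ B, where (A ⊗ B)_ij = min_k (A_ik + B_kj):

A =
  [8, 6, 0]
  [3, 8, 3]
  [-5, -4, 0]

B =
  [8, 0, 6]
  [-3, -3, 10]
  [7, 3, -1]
A ⊗ B =
  [3, 3, -1]
  [5, 3, 2]
  [-7, -7, -1]

Apply the min-plus product entry-by-entry:
  C[0][0] = min over k of (A[0][0] + B[0][0] = 8 + 8 = 16, A[0][1] + B[1][0] = 6 + -3 = 3, A[0][2] + B[2][0] = 0 + 7 = 7) = 3 (attained at k = 1)
  C[0][1] = min over k of (A[0][0] + B[0][1] = 8 + 0 = 8, A[0][1] + B[1][1] = 6 + -3 = 3, A[0][2] + B[2][1] = 0 + 3 = 3) = 3 (attained at k = 1)
  C[0][2] = min over k of (A[0][0] + B[0][2] = 8 + 6 = 14, A[0][1] + B[1][2] = 6 + 10 = 16, A[0][2] + B[2][2] = 0 + -1 = -1) = -1 (attained at k = 2)
  C[1][0] = min over k of (A[1][0] + B[0][0] = 3 + 8 = 11, A[1][1] + B[1][0] = 8 + -3 = 5, A[1][2] + B[2][0] = 3 + 7 = 10) = 5 (attained at k = 1)
  C[1][1] = min over k of (A[1][0] + B[0][1] = 3 + 0 = 3, A[1][1] + B[1][1] = 8 + -3 = 5, A[1][2] + B[2][1] = 3 + 3 = 6) = 3 (attained at k = 0)
  C[1][2] = min over k of (A[1][0] + B[0][2] = 3 + 6 = 9, A[1][1] + B[1][2] = 8 + 10 = 18, A[1][2] + B[2][2] = 3 + -1 = 2) = 2 (attained at k = 2)
  C[2][0] = min over k of (A[2][0] + B[0][0] = -5 + 8 = 3, A[2][1] + B[1][0] = -4 + -3 = -7, A[2][2] + B[2][0] = 0 + 7 = 7) = -7 (attained at k = 1)
  C[2][1] = min over k of (A[2][0] + B[0][1] = -5 + 0 = -5, A[2][1] + B[1][1] = -4 + -3 = -7, A[2][2] + B[2][1] = 0 + 3 = 3) = -7 (attained at k = 1)
  C[2][2] = min over k of (A[2][0] + B[0][2] = -5 + 6 = 1, A[2][1] + B[1][2] = -4 + 10 = 6, A[2][2] + B[2][2] = 0 + -1 = -1) = -1 (attained at k = 2)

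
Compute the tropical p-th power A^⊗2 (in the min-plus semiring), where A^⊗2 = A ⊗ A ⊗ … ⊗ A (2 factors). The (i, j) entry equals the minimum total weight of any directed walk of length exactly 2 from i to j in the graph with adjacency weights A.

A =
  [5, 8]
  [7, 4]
A^⊗2 =
  [10, 12]
  [11, 8]

Each entry (A^⊗2)_ij equals the minimum over all length-2 walks i = v_0 → v_1 → … → v_2 = j of Σ_t A[v_t][v_{t+1}]. For example, for (i, j) = (0, 1) we minimise over 2 possible intermediate vertex sequences; the minimum is 12, attained along the walk 0 → 1 → 1.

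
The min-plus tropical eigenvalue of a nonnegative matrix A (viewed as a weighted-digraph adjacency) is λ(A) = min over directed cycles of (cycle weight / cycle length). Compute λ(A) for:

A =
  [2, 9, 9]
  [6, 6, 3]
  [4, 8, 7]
λ(A) = 2

Enumerate directed cycles and compute their means (weight / length). Sample:
  cycle 0 → 0: weight = 2, length = 1, mean = 2/1 ≈ 2.000
  cycle 1 → 1: weight = 6, length = 1, mean = 6/1 ≈ 6.000
  cycle 2 → 2: weight = 7, length = 1, mean = 7/1 ≈ 7.000
  cycle 0 → 1 → 0: weight = 15, length = 2, mean = 15/2 ≈ 7.500
  cycle 0 → 2 → 0: weight = 13, length = 2, mean = 13/2 ≈ 6.500
  cycle 1 → 0 → 1: weight = 15, length = 2, mean = 15/2 ≈ 7.500
Minimum mean = 2.000, attained e.g. along the cycle 0 → 0 with weight 2 and length 1. So λ(A) = 2/1 = 2.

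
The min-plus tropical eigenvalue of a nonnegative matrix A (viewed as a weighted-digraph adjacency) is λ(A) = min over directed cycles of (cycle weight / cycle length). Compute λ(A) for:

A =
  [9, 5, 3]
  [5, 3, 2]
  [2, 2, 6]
λ(A) = 2

Enumerate directed cycles and compute their means (weight / length). Sample:
  cycle 0 → 0: weight = 9, length = 1, mean = 9/1 ≈ 9.000
  cycle 1 → 1: weight = 3, length = 1, mean = 3/1 ≈ 3.000
  cycle 2 → 2: weight = 6, length = 1, mean = 6/1 ≈ 6.000
  cycle 0 → 1 → 0: weight = 10, length = 2, mean = 10/2 ≈ 5.000
  cycle 0 → 2 → 0: weight = 5, length = 2, mean = 5/2 ≈ 2.500
  cycle 1 → 0 → 1: weight = 10, length = 2, mean = 10/2 ≈ 5.000
Minimum mean = 2.000, attained e.g. along the cycle 1 → 2 → 1 with weight 4 and length 2. So λ(A) = 4/2 = 2.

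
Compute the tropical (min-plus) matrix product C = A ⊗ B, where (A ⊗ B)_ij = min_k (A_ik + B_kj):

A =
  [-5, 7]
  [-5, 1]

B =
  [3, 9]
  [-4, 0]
A ⊗ B =
  [-2, 4]
  [-3, 1]

Apply the min-plus product entry-by-entry:
  C[0][0] = min over k of (A[0][0] + B[0][0] = -5 + 3 = -2, A[0][1] + B[1][0] = 7 + -4 = 3) = -2 (attained at k = 0)
  C[0][1] = min over k of (A[0][0] + B[0][1] = -5 + 9 = 4, A[0][1] + B[1][1] = 7 + 0 = 7) = 4 (attained at k = 0)
  C[1][0] = min over k of (A[1][0] + B[0][0] = -5 + 3 = -2, A[1][1] + B[1][0] = 1 + -4 = -3) = -3 (attained at k = 1)
  C[1][1] = min over k of (A[1][0] + B[0][1] = -5 + 9 = 4, A[1][1] + B[1][1] = 1 + 0 = 1) = 1 (attained at k = 1)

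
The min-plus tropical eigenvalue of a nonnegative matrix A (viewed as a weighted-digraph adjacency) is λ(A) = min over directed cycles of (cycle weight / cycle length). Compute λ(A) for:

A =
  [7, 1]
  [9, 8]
λ(A) = 5

Enumerate directed cycles and compute their means (weight / length). Sample:
  cycle 0 → 0: weight = 7, length = 1, mean = 7/1 ≈ 7.000
  cycle 1 → 1: weight = 8, length = 1, mean = 8/1 ≈ 8.000
  cycle 0 → 1 → 0: weight = 10, length = 2, mean = 10/2 ≈ 5.000
  cycle 1 → 0 → 1: weight = 10, length = 2, mean = 10/2 ≈ 5.000
Minimum mean = 5.000, attained e.g. along the cycle 0 → 1 → 0 with weight 10 and length 2. So λ(A) = 10/2 = 5.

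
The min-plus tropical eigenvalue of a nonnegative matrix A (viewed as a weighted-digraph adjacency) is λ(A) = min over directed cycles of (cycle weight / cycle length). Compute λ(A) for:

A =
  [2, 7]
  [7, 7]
λ(A) = 2

Enumerate directed cycles and compute their means (weight / length). Sample:
  cycle 0 → 0: weight = 2, length = 1, mean = 2/1 ≈ 2.000
  cycle 1 → 1: weight = 7, length = 1, mean = 7/1 ≈ 7.000
  cycle 0 → 1 → 0: weight = 14, length = 2, mean = 14/2 ≈ 7.000
  cycle 1 → 0 → 1: weight = 14, length = 2, mean = 14/2 ≈ 7.000
Minimum mean = 2.000, attained e.g. along the cycle 0 → 0 with weight 2 and length 1. So λ(A) = 2/1 = 2.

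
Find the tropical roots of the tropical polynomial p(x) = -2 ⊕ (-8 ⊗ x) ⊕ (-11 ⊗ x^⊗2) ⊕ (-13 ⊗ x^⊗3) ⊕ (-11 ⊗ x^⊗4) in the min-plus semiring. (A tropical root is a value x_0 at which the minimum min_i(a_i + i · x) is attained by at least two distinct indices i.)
Roots: {-2, 2, 3, 6}

Each tropical root is a break point of the lower envelope of the lines y = a_i + i · x (there are 5 lines, with slopes 0, 1, ..., 4). Only the lines that attain the minimum somewhere contribute to roots; other lines are dominated. Here the surviving (envelope) indices are i = 4, i = 3, i = 2, i = 1, i = 0.
Intersections between consecutive envelope lines give the roots: for adjacent envelope indices i < j the intersection is x = (a_i − a_j) / (j − i). Reading off the sorted break points: {-2, 2, 3, 6}.
Verification: at each break x_0, at least two indices attain the minimum of min_i(a_i + i · x_0).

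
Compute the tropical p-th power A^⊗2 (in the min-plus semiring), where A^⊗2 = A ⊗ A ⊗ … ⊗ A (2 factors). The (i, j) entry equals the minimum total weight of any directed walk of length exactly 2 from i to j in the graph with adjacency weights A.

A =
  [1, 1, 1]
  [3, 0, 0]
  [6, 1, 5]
A^⊗2 =
  [2, 1, 1]
  [3, 0, 0]
  [4, 1, 1]

Each entry (A^⊗2)_ij equals the minimum over all length-2 walks i = v_0 → v_1 → … → v_2 = j of Σ_t A[v_t][v_{t+1}]. For example, for (i, j) = (0, 2) we minimise over 3 possible intermediate vertex sequences; the minimum is 1, attained along the walk 0 → 1 → 2.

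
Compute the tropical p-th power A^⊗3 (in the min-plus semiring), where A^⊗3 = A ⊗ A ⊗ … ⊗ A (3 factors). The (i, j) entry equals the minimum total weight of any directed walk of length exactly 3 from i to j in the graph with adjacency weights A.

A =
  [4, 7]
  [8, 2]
A^⊗3 =
  [12, 11]
  [12, 6]

Each entry (A^⊗3)_ij equals the minimum over all length-3 walks i = v_0 → v_1 → … → v_3 = j of Σ_t A[v_t][v_{t+1}]. For example, for (i, j) = (0, 1) we minimise over 4 possible intermediate vertex sequences; the minimum is 11, attained along the walk 0 → 1 → 1 → 1.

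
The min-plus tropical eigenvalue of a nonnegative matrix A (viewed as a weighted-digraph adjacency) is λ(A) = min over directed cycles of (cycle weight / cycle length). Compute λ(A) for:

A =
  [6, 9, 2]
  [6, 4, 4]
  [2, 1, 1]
λ(A) = 1

Enumerate directed cycles and compute their means (weight / length). Sample:
  cycle 0 → 0: weight = 6, length = 1, mean = 6/1 ≈ 6.000
  cycle 1 → 1: weight = 4, length = 1, mean = 4/1 ≈ 4.000
  cycle 2 → 2: weight = 1, length = 1, mean = 1/1 ≈ 1.000
  cycle 0 → 1 → 0: weight = 15, length = 2, mean = 15/2 ≈ 7.500
  cycle 0 → 2 → 0: weight = 4, length = 2, mean = 4/2 ≈ 2.000
  cycle 1 → 0 → 1: weight = 15, length = 2, mean = 15/2 ≈ 7.500
Minimum mean = 1.000, attained e.g. along the cycle 2 → 2 with weight 1 and length 1. So λ(A) = 1/1 = 1.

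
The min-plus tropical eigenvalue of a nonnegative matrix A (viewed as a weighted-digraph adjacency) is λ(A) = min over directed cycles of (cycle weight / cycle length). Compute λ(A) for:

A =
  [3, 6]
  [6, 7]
λ(A) = 3

Enumerate directed cycles and compute their means (weight / length). Sample:
  cycle 0 → 0: weight = 3, length = 1, mean = 3/1 ≈ 3.000
  cycle 1 → 1: weight = 7, length = 1, mean = 7/1 ≈ 7.000
  cycle 0 → 1 → 0: weight = 12, length = 2, mean = 12/2 ≈ 6.000
  cycle 1 → 0 → 1: weight = 12, length = 2, mean = 12/2 ≈ 6.000
Minimum mean = 3.000, attained e.g. along the cycle 0 → 0 with weight 3 and length 1. So λ(A) = 3/1 = 3.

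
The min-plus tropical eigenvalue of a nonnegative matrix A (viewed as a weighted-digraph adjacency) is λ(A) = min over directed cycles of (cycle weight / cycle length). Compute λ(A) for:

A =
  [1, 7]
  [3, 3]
λ(A) = 1

Enumerate directed cycles and compute their means (weight / length). Sample:
  cycle 0 → 0: weight = 1, length = 1, mean = 1/1 ≈ 1.000
  cycle 1 → 1: weight = 3, length = 1, mean = 3/1 ≈ 3.000
  cycle 0 → 1 → 0: weight = 10, length = 2, mean = 10/2 ≈ 5.000
  cycle 1 → 0 → 1: weight = 10, length = 2, mean = 10/2 ≈ 5.000
Minimum mean = 1.000, attained e.g. along the cycle 0 → 0 with weight 1 and length 1. So λ(A) = 1/1 = 1.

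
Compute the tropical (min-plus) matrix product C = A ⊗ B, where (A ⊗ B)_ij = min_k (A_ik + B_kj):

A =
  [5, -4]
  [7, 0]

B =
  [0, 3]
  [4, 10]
A ⊗ B =
  [0, 6]
  [4, 10]

Apply the min-plus product entry-by-entry:
  C[0][0] = min over k of (A[0][0] + B[0][0] = 5 + 0 = 5, A[0][1] + B[1][0] = -4 + 4 = 0) = 0 (attained at k = 1)
  C[0][1] = min over k of (A[0][0] + B[0][1] = 5 + 3 = 8, A[0][1] + B[1][1] = -4 + 10 = 6) = 6 (attained at k = 1)
  C[1][0] = min over k of (A[1][0] + B[0][0] = 7 + 0 = 7, A[1][1] + B[1][0] = 0 + 4 = 4) = 4 (attained at k = 1)
  C[1][1] = min over k of (A[1][0] + B[0][1] = 7 + 3 = 10, A[1][1] + B[1][1] = 0 + 10 = 10) = 10 (attained at k = 0)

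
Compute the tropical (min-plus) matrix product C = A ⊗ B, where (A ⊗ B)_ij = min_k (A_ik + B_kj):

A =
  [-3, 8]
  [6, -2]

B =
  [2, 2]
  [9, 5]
A ⊗ B =
  [-1, -1]
  [7, 3]

Apply the min-plus product entry-by-entry:
  C[0][0] = min over k of (A[0][0] + B[0][0] = -3 + 2 = -1, A[0][1] + B[1][0] = 8 + 9 = 17) = -1 (attained at k = 0)
  C[0][1] = min over k of (A[0][0] + B[0][1] = -3 + 2 = -1, A[0][1] + B[1][1] = 8 + 5 = 13) = -1 (attained at k = 0)
  C[1][0] = min over k of (A[1][0] + B[0][0] = 6 + 2 = 8, A[1][1] + B[1][0] = -2 + 9 = 7) = 7 (attained at k = 1)
  C[1][1] = min over k of (A[1][0] + B[0][1] = 6 + 2 = 8, A[1][1] + B[1][1] = -2 + 5 = 3) = 3 (attained at k = 1)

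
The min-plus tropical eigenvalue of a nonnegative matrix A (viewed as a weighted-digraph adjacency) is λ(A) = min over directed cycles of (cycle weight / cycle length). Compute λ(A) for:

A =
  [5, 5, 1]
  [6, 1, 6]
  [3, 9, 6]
λ(A) = 1

Enumerate directed cycles and compute their means (weight / length). Sample:
  cycle 0 → 0: weight = 5, length = 1, mean = 5/1 ≈ 5.000
  cycle 1 → 1: weight = 1, length = 1, mean = 1/1 ≈ 1.000
  cycle 2 → 2: weight = 6, length = 1, mean = 6/1 ≈ 6.000
  cycle 0 → 1 → 0: weight = 11, length = 2, mean = 11/2 ≈ 5.500
  cycle 0 → 2 → 0: weight = 4, length = 2, mean = 4/2 ≈ 2.000
  cycle 1 → 0 → 1: weight = 11, length = 2, mean = 11/2 ≈ 5.500
Minimum mean = 1.000, attained e.g. along the cycle 1 → 1 with weight 1 and length 1. So λ(A) = 1/1 = 1.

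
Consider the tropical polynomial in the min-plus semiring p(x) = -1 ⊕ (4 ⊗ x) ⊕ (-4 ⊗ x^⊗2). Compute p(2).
p(2) = -1

A tropical monomial a ⊗ x^⊗i evaluates to a + i · x. Evaluating each term at x = 2:
  Term 0 contributes -1 + 0 · 2 = -1
  Term 1 contributes 4 + 1 · 2 = 6
  Term 2 contributes -4 + 2 · 2 = 0
p(2) = ⊕ of these = min[-1, 6, 0] = -1.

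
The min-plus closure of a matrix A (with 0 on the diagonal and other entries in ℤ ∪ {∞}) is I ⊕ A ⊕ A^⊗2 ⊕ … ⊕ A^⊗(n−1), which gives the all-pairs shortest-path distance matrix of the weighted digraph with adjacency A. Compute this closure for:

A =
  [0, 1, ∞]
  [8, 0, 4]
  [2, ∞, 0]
Closure =
  [0, 1, 5]
  [6, 0, 4]
  [2, 3, 0]

This is the Floyd-Warshall all-pairs shortest-path computation. For each intermediate vertex k = 0, 1, …, 2, update dist[i][j] ← min(dist[i][j], dist[i][k] + dist[k][j]). The final matrix gives, for each (i, j), the minimum total weight of any directed path from i to j (possibly empty when i = j).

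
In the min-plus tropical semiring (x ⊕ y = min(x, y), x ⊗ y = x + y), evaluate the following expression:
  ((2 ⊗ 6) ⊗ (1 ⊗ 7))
((2 ⊗ 6) ⊗ (1 ⊗ 7)) = 16

Expand innermost to outermost. Recall ⊕ takes the minimum of its arguments and ⊗ takes their sum. Working out the expression ((2 ⊗ 6) ⊗ (1 ⊗ 7)) gives 16.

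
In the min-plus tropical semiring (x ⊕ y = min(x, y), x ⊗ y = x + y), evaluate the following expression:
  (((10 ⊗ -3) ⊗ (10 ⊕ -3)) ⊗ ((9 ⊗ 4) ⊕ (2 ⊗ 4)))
(((10 ⊗ -3) ⊗ (10 ⊕ -3)) ⊗ ((9 ⊗ 4) ⊕ (2 ⊗ 4))) = 10

Expand innermost to outermost. Recall ⊕ takes the minimum of its arguments and ⊗ takes their sum. Working out the expression (((10 ⊗ -3) ⊗ (10 ⊕ -3)) ⊗ ((9 ⊗ 4) ⊕ (2 ⊗ 4))) gives 10.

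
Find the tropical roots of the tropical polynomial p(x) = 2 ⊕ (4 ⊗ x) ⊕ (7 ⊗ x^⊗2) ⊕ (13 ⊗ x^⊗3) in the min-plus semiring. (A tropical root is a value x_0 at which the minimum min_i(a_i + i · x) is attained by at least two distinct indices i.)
Roots: {-6, -3, -2}

Each tropical root is a break point of the lower envelope of the lines y = a_i + i · x (there are 4 lines, with slopes 0, 1, ..., 3). Only the lines that attain the minimum somewhere contribute to roots; other lines are dominated. Here the surviving (envelope) indices are i = 3, i = 2, i = 1, i = 0.
Intersections between consecutive envelope lines give the roots: for adjacent envelope indices i < j the intersection is x = (a_i − a_j) / (j − i). Reading off the sorted break points: {-6, -3, -2}.
Verification: at each break x_0, at least two indices attain the minimum of min_i(a_i + i · x_0).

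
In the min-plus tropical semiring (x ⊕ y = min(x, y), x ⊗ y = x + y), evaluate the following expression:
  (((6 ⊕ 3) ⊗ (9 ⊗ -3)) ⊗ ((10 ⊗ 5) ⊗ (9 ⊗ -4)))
(((6 ⊕ 3) ⊗ (9 ⊗ -3)) ⊗ ((10 ⊗ 5) ⊗ (9 ⊗ -4))) = 29

Expand innermost to outermost. Recall ⊕ takes the minimum of its arguments and ⊗ takes their sum. Working out the expression (((6 ⊕ 3) ⊗ (9 ⊗ -3)) ⊗ ((10 ⊗ 5) ⊗ (9 ⊗ -4))) gives 29.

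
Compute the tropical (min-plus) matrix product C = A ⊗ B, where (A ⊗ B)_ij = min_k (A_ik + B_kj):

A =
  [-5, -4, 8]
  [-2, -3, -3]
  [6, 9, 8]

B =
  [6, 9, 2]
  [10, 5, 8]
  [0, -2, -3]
A ⊗ B =
  [1, 1, -3]
  [-3, -5, -6]
  [8, 6, 5]

Apply the min-plus product entry-by-entry:
  C[0][0] = min over k of (A[0][0] + B[0][0] = -5 + 6 = 1, A[0][1] + B[1][0] = -4 + 10 = 6, A[0][2] + B[2][0] = 8 + 0 = 8) = 1 (attained at k = 0)
  C[0][1] = min over k of (A[0][0] + B[0][1] = -5 + 9 = 4, A[0][1] + B[1][1] = -4 + 5 = 1, A[0][2] + B[2][1] = 8 + -2 = 6) = 1 (attained at k = 1)
  C[0][2] = min over k of (A[0][0] + B[0][2] = -5 + 2 = -3, A[0][1] + B[1][2] = -4 + 8 = 4, A[0][2] + B[2][2] = 8 + -3 = 5) = -3 (attained at k = 0)
  C[1][0] = min over k of (A[1][0] + B[0][0] = -2 + 6 = 4, A[1][1] + B[1][0] = -3 + 10 = 7, A[1][2] + B[2][0] = -3 + 0 = -3) = -3 (attained at k = 2)
  C[1][1] = min over k of (A[1][0] + B[0][1] = -2 + 9 = 7, A[1][1] + B[1][1] = -3 + 5 = 2, A[1][2] + B[2][1] = -3 + -2 = -5) = -5 (attained at k = 2)
  C[1][2] = min over k of (A[1][0] + B[0][2] = -2 + 2 = 0, A[1][1] + B[1][2] = -3 + 8 = 5, A[1][2] + B[2][2] = -3 + -3 = -6) = -6 (attained at k = 2)
  C[2][0] = min over k of (A[2][0] + B[0][0] = 6 + 6 = 12, A[2][1] + B[1][0] = 9 + 10 = 19, A[2][2] + B[2][0] = 8 + 0 = 8) = 8 (attained at k = 2)
  C[2][1] = min over k of (A[2][0] + B[0][1] = 6 + 9 = 15, A[2][1] + B[1][1] = 9 + 5 = 14, A[2][2] + B[2][1] = 8 + -2 = 6) = 6 (attained at k = 2)
  C[2][2] = min over k of (A[2][0] + B[0][2] = 6 + 2 = 8, A[2][1] + B[1][2] = 9 + 8 = 17, A[2][2] + B[2][2] = 8 + -3 = 5) = 5 (attained at k = 2)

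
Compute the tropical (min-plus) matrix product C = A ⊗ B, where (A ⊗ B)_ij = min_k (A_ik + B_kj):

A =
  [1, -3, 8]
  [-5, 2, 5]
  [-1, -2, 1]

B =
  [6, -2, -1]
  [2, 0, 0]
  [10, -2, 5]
A ⊗ B =
  [-1, -3, -3]
  [1, -7, -6]
  [0, -3, -2]

Apply the min-plus product entry-by-entry:
  C[0][0] = min over k of (A[0][0] + B[0][0] = 1 + 6 = 7, A[0][1] + B[1][0] = -3 + 2 = -1, A[0][2] + B[2][0] = 8 + 10 = 18) = -1 (attained at k = 1)
  C[0][1] = min over k of (A[0][0] + B[0][1] = 1 + -2 = -1, A[0][1] + B[1][1] = -3 + 0 = -3, A[0][2] + B[2][1] = 8 + -2 = 6) = -3 (attained at k = 1)
  C[0][2] = min over k of (A[0][0] + B[0][2] = 1 + -1 = 0, A[0][1] + B[1][2] = -3 + 0 = -3, A[0][2] + B[2][2] = 8 + 5 = 13) = -3 (attained at k = 1)
  C[1][0] = min over k of (A[1][0] + B[0][0] = -5 + 6 = 1, A[1][1] + B[1][0] = 2 + 2 = 4, A[1][2] + B[2][0] = 5 + 10 = 15) = 1 (attained at k = 0)
  C[1][1] = min over k of (A[1][0] + B[0][1] = -5 + -2 = -7, A[1][1] + B[1][1] = 2 + 0 = 2, A[1][2] + B[2][1] = 5 + -2 = 3) = -7 (attained at k = 0)
  C[1][2] = min over k of (A[1][0] + B[0][2] = -5 + -1 = -6, A[1][1] + B[1][2] = 2 + 0 = 2, A[1][2] + B[2][2] = 5 + 5 = 10) = -6 (attained at k = 0)
  C[2][0] = min over k of (A[2][0] + B[0][0] = -1 + 6 = 5, A[2][1] + B[1][0] = -2 + 2 = 0, A[2][2] + B[2][0] = 1 + 10 = 11) = 0 (attained at k = 1)
  C[2][1] = min over k of (A[2][0] + B[0][1] = -1 + -2 = -3, A[2][1] + B[1][1] = -2 + 0 = -2, A[2][2] + B[2][1] = 1 + -2 = -1) = -3 (attained at k = 0)
  C[2][2] = min over k of (A[2][0] + B[0][2] = -1 + -1 = -2, A[2][1] + B[1][2] = -2 + 0 = -2, A[2][2] + B[2][2] = 1 + 5 = 6) = -2 (attained at k = 0)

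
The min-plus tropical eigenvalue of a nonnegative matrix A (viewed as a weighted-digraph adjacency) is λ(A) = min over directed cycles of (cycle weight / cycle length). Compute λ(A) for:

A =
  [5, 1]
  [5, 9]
λ(A) = 3

Enumerate directed cycles and compute their means (weight / length). Sample:
  cycle 0 → 0: weight = 5, length = 1, mean = 5/1 ≈ 5.000
  cycle 1 → 1: weight = 9, length = 1, mean = 9/1 ≈ 9.000
  cycle 0 → 1 → 0: weight = 6, length = 2, mean = 6/2 ≈ 3.000
  cycle 1 → 0 → 1: weight = 6, length = 2, mean = 6/2 ≈ 3.000
Minimum mean = 3.000, attained e.g. along the cycle 0 → 1 → 0 with weight 6 and length 2. So λ(A) = 6/2 = 3.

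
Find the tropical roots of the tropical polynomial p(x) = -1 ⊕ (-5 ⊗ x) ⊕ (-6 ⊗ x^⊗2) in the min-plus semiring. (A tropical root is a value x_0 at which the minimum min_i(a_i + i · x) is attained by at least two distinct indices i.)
Roots: {1, 4}

Each tropical root is a break point of the lower envelope of the lines y = a_i + i · x (there are 3 lines, with slopes 0, 1, ..., 2). Only the lines that attain the minimum somewhere contribute to roots; other lines are dominated. Here the surviving (envelope) indices are i = 2, i = 1, i = 0.
Intersections between consecutive envelope lines give the roots: for adjacent envelope indices i < j the intersection is x = (a_i − a_j) / (j − i). Reading off the sorted break points: {1, 4}.
Verification: at each break x_0, at least two indices attain the minimum of min_i(a_i + i · x_0).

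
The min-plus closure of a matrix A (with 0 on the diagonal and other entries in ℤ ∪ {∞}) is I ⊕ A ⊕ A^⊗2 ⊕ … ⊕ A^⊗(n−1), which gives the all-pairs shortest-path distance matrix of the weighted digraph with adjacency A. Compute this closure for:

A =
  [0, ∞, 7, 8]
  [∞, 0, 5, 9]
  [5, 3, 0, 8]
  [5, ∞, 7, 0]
Closure =
  [0, 10, 7, 8]
  [10, 0, 5, 9]
  [5, 3, 0, 8]
  [5, 10, 7, 0]

This is the Floyd-Warshall all-pairs shortest-path computation. For each intermediate vertex k = 0, 1, …, 3, update dist[i][j] ← min(dist[i][j], dist[i][k] + dist[k][j]). The final matrix gives, for each (i, j), the minimum total weight of any directed path from i to j (possibly empty when i = j).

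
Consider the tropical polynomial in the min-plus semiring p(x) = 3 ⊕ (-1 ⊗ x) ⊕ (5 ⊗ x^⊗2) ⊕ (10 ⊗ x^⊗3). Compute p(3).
p(3) = 2

A tropical monomial a ⊗ x^⊗i evaluates to a + i · x. Evaluating each term at x = 3:
  Term 0 contributes 3 + 0 · 3 = 3
  Term 1 contributes -1 + 1 · 3 = 2
  Term 2 contributes 5 + 2 · 3 = 11
  Term 3 contributes 10 + 3 · 3 = 19
p(3) = ⊕ of these = min[3, 2, 11, 19] = 2.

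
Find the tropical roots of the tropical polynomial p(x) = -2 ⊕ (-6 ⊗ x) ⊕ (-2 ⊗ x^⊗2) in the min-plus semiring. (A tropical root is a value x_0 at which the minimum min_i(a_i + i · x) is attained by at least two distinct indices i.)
Roots: {-4, 4}

Each tropical root is a break point of the lower envelope of the lines y = a_i + i · x (there are 3 lines, with slopes 0, 1, ..., 2). Only the lines that attain the minimum somewhere contribute to roots; other lines are dominated. Here the surviving (envelope) indices are i = 2, i = 1, i = 0.
Intersections between consecutive envelope lines give the roots: for adjacent envelope indices i < j the intersection is x = (a_i − a_j) / (j − i). Reading off the sorted break points: {-4, 4}.
Verification: at each break x_0, at least two indices attain the minimum of min_i(a_i + i · x_0).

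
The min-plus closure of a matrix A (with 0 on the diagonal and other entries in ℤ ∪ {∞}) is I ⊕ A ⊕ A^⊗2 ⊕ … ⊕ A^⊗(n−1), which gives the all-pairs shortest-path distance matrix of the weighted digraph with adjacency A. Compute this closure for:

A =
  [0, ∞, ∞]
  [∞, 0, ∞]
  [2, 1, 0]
Closure =
  [0, ∞, ∞]
  [∞, 0, ∞]
  [2, 1, 0]

This is the Floyd-Warshall all-pairs shortest-path computation. For each intermediate vertex k = 0, 1, …, 2, update dist[i][j] ← min(dist[i][j], dist[i][k] + dist[k][j]). The final matrix gives, for each (i, j), the minimum total weight of any directed path from i to j (possibly empty when i = j).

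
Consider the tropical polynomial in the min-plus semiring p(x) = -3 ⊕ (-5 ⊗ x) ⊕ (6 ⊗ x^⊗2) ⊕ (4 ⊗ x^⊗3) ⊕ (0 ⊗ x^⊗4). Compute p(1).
p(1) = -4

A tropical monomial a ⊗ x^⊗i evaluates to a + i · x. Evaluating each term at x = 1:
  Term 0 contributes -3 + 0 · 1 = -3
  Term 1 contributes -5 + 1 · 1 = -4
  Term 2 contributes 6 + 2 · 1 = 8
  Term 3 contributes 4 + 3 · 1 = 7
  Term 4 contributes 0 + 4 · 1 = 4
p(1) = ⊕ of these = min[-3, -4, 8, 7, 4] = -4.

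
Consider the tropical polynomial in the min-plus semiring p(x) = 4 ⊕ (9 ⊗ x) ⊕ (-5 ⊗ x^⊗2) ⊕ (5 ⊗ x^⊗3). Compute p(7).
p(7) = 4

A tropical monomial a ⊗ x^⊗i evaluates to a + i · x. Evaluating each term at x = 7:
  Term 0 contributes 4 + 0 · 7 = 4
  Term 1 contributes 9 + 1 · 7 = 16
  Term 2 contributes -5 + 2 · 7 = 9
  Term 3 contributes 5 + 3 · 7 = 26
p(7) = ⊕ of these = min[4, 16, 9, 26] = 4.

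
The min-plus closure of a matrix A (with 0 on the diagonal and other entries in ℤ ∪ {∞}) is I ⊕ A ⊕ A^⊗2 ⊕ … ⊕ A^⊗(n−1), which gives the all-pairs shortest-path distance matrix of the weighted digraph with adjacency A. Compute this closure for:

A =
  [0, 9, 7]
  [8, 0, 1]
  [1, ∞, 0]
Closure =
  [0, 9, 7]
  [2, 0, 1]
  [1, 10, 0]

This is the Floyd-Warshall all-pairs shortest-path computation. For each intermediate vertex k = 0, 1, …, 2, update dist[i][j] ← min(dist[i][j], dist[i][k] + dist[k][j]). The final matrix gives, for each (i, j), the minimum total weight of any directed path from i to j (possibly empty when i = j).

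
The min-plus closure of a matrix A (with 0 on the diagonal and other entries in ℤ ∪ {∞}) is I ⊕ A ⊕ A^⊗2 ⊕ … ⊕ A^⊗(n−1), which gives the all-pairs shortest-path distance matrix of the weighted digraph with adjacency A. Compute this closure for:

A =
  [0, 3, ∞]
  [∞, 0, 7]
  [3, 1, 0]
Closure =
  [0, 3, 10]
  [10, 0, 7]
  [3, 1, 0]

This is the Floyd-Warshall all-pairs shortest-path computation. For each intermediate vertex k = 0, 1, …, 2, update dist[i][j] ← min(dist[i][j], dist[i][k] + dist[k][j]). The final matrix gives, for each (i, j), the minimum total weight of any directed path from i to j (possibly empty when i = j).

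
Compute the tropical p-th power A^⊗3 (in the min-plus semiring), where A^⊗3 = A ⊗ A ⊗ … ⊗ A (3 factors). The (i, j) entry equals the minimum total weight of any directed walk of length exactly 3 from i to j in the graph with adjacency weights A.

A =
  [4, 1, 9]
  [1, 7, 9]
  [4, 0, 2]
A^⊗3 =
  [6, 3, 11]
  [3, 6, 11]
  [3, 2, 6]

Each entry (A^⊗3)_ij equals the minimum over all length-3 walks i = v_0 → v_1 → … → v_3 = j of Σ_t A[v_t][v_{t+1}]. For example, for (i, j) = (0, 2) we minimise over 9 possible intermediate vertex sequences; the minimum is 11, attained along the walk 0 → 1 → 0 → 2.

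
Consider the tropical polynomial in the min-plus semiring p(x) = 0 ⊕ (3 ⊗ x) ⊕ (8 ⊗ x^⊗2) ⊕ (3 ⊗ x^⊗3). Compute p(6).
p(6) = 0

A tropical monomial a ⊗ x^⊗i evaluates to a + i · x. Evaluating each term at x = 6:
  Term 0 contributes 0 + 0 · 6 = 0
  Term 1 contributes 3 + 1 · 6 = 9
  Term 2 contributes 8 + 2 · 6 = 20
  Term 3 contributes 3 + 3 · 6 = 21
p(6) = ⊕ of these = min[0, 9, 20, 21] = 0.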